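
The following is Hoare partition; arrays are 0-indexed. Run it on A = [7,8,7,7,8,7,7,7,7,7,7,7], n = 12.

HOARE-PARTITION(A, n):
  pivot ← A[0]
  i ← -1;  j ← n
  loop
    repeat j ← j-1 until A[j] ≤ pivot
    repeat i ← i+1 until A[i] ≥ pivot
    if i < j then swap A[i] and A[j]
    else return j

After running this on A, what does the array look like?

pivot = A[0] = 7; i = -1, j = 12
j→11 (A[11]=7≤7), i→0 (A[0]=7≥7); i<j, swap → [7,8,7,7,8,7,7,7,7,7,7,7]
j→10 (A[10]=7≤7), i→1 (A[1]=8≥7); i<j, swap → [7,7,7,7,8,7,7,7,7,7,8,7]
j→9 (A[9]=7≤7), i→2 (A[2]=7≥7); i<j, swap → [7,7,7,7,8,7,7,7,7,7,8,7]
j→8 (A[8]=7≤7), i→3 (A[3]=7≥7); i<j, swap → [7,7,7,7,8,7,7,7,7,7,8,7]
j→7 (A[7]=7≤7), i→4 (A[4]=8≥7); i<j, swap → [7,7,7,7,7,7,7,8,7,7,8,7]
j→6 (A[6]=7≤7), i→5 (A[5]=7≥7); i<j, swap → [7,7,7,7,7,7,7,8,7,7,8,7]
j→5, i→6; i≥j, return j=5. A = [7,7,7,7,7,7,7,8,7,7,8,7]

[7,7,7,7,7,7,7,8,7,7,8,7]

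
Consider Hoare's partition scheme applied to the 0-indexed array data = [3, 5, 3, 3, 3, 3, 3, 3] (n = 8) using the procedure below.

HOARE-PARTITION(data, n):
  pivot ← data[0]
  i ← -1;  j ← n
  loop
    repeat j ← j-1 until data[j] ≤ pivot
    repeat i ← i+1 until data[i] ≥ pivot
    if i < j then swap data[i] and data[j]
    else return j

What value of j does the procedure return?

pivot = data[0] = 3; i = -1, j = 8
j→7 (data[7]=3≤3), i→0 (data[0]=3≥3); i<j, swap → [3, 5, 3, 3, 3, 3, 3, 3]
j→6 (data[6]=3≤3), i→1 (data[1]=5≥3); i<j, swap → [3, 3, 3, 3, 3, 3, 5, 3]
j→5 (data[5]=3≤3), i→2 (data[2]=3≥3); i<j, swap → [3, 3, 3, 3, 3, 3, 5, 3]
j→4 (data[4]=3≤3), i→3 (data[3]=3≥3); i<j, swap → [3, 3, 3, 3, 3, 3, 5, 3]
j→3, i→4; i≥j, return j=3. data = [3, 3, 3, 3, 3, 3, 5, 3]

3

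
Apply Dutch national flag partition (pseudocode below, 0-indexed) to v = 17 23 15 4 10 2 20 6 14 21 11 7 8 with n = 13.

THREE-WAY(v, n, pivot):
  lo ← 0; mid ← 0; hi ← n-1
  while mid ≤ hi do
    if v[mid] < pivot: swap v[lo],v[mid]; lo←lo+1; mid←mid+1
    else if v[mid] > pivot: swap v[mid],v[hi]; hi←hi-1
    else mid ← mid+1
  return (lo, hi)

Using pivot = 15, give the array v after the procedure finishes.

pivot = 15; lo=0, mid=0, hi=12
v[mid]=17>15: swap v[0],v[12]; hi=11 → 8 23 15 4 10 2 20 6 14 21 11 7 17
v[mid]=8<15: swap v[0],v[0]; lo=1,mid=1 → 8 23 15 4 10 2 20 6 14 21 11 7 17
v[mid]=23>15: swap v[1],v[11]; hi=10 → 8 7 15 4 10 2 20 6 14 21 11 23 17
v[mid]=7<15: swap v[1],v[1]; lo=2,mid=2 → 8 7 15 4 10 2 20 6 14 21 11 23 17
v[mid]=15=15: mid=3
v[mid]=4<15: swap v[2],v[3]; lo=3,mid=4 → 8 7 4 15 10 2 20 6 14 21 11 23 17
v[mid]=10<15: swap v[3],v[4]; lo=4,mid=5 → 8 7 4 10 15 2 20 6 14 21 11 23 17
v[mid]=2<15: swap v[4],v[5]; lo=5,mid=6 → 8 7 4 10 2 15 20 6 14 21 11 23 17
v[mid]=20>15: swap v[6],v[10]; hi=9 → 8 7 4 10 2 15 11 6 14 21 20 23 17
v[mid]=11<15: swap v[5],v[6]; lo=6,mid=7 → 8 7 4 10 2 11 15 6 14 21 20 23 17
v[mid]=6<15: swap v[6],v[7]; lo=7,mid=8 → 8 7 4 10 2 11 6 15 14 21 20 23 17
v[mid]=14<15: swap v[7],v[8]; lo=8,mid=9 → 8 7 4 10 2 11 6 14 15 21 20 23 17
v[mid]=21>15: swap v[9],v[9]; hi=8 → 8 7 4 10 2 11 6 14 15 21 20 23 17
end: lo=8, hi=8; v = 8 7 4 10 2 11 6 14 15 21 20 23 17

8 7 4 10 2 11 6 14 15 21 20 23 17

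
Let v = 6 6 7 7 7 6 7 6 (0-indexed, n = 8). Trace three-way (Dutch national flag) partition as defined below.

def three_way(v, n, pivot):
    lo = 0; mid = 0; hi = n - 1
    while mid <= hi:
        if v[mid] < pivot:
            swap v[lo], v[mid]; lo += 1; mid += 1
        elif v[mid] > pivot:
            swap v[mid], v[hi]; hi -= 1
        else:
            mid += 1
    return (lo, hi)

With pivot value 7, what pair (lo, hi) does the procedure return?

pivot = 7; lo=0, mid=0, hi=7
v[mid]=6<7: swap v[0],v[0]; lo=1,mid=1 → 6 6 7 7 7 6 7 6
v[mid]=6<7: swap v[1],v[1]; lo=2,mid=2 → 6 6 7 7 7 6 7 6
v[mid]=7=7: mid=3
v[mid]=7=7: mid=4
v[mid]=7=7: mid=5
v[mid]=6<7: swap v[2],v[5]; lo=3,mid=6 → 6 6 6 7 7 7 7 6
v[mid]=7=7: mid=7
v[mid]=6<7: swap v[3],v[7]; lo=4,mid=8 → 6 6 6 6 7 7 7 7
end: lo=4, hi=7; v = 6 6 6 6 7 7 7 7

(4, 7)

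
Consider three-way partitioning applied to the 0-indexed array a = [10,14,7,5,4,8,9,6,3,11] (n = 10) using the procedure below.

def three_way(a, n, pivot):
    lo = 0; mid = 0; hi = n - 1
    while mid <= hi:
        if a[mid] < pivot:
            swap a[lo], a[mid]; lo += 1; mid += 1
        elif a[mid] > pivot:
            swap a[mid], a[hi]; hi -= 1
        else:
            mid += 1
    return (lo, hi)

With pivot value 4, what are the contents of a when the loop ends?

[3,4,5,7,8,9,6,14,11,10]

pivot = 4; lo=0, mid=0, hi=9
a[mid]=10>4: swap a[0],a[9]; hi=8 → [11,14,7,5,4,8,9,6,3,10]
a[mid]=11>4: swap a[0],a[8]; hi=7 → [3,14,7,5,4,8,9,6,11,10]
a[mid]=3<4: swap a[0],a[0]; lo=1,mid=1 → [3,14,7,5,4,8,9,6,11,10]
a[mid]=14>4: swap a[1],a[7]; hi=6 → [3,6,7,5,4,8,9,14,11,10]
a[mid]=6>4: swap a[1],a[6]; hi=5 → [3,9,7,5,4,8,6,14,11,10]
a[mid]=9>4: swap a[1],a[5]; hi=4 → [3,8,7,5,4,9,6,14,11,10]
a[mid]=8>4: swap a[1],a[4]; hi=3 → [3,4,7,5,8,9,6,14,11,10]
a[mid]=4=4: mid=2
a[mid]=7>4: swap a[2],a[3]; hi=2 → [3,4,5,7,8,9,6,14,11,10]
a[mid]=5>4: swap a[2],a[2]; hi=1 → [3,4,5,7,8,9,6,14,11,10]
end: lo=1, hi=1; a = [3,4,5,7,8,9,6,14,11,10]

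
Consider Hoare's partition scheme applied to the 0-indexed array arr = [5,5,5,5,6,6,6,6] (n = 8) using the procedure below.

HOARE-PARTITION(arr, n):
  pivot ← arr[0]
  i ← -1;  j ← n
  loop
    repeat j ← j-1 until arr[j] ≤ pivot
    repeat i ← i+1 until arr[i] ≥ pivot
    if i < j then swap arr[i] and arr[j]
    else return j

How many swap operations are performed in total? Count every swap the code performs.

2

pivot=5
j stops at 3 (5), i stops at 0 (5); swap ⇒ [5,5,5,5,6,6,6,6]
j stops at 2 (5), i stops at 1 (5); swap ⇒ [5,5,5,5,6,6,6,6]
j stops at 1, i stops at 2; i≥j ⇒ return 1. arr=[5,5,5,5,6,6,6,6]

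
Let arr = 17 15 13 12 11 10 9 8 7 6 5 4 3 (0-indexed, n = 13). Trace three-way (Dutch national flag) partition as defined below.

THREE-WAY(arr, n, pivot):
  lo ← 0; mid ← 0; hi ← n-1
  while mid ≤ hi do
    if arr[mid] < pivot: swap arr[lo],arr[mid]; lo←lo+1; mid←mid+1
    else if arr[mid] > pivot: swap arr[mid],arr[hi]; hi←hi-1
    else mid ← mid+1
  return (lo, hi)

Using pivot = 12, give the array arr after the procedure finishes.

pivot = 12; lo=0, mid=0, hi=12
arr[mid]=17>12: swap arr[0],arr[12]; hi=11 → 3 15 13 12 11 10 9 8 7 6 5 4 17
arr[mid]=3<12: swap arr[0],arr[0]; lo=1,mid=1 → 3 15 13 12 11 10 9 8 7 6 5 4 17
arr[mid]=15>12: swap arr[1],arr[11]; hi=10 → 3 4 13 12 11 10 9 8 7 6 5 15 17
arr[mid]=4<12: swap arr[1],arr[1]; lo=2,mid=2 → 3 4 13 12 11 10 9 8 7 6 5 15 17
arr[mid]=13>12: swap arr[2],arr[10]; hi=9 → 3 4 5 12 11 10 9 8 7 6 13 15 17
arr[mid]=5<12: swap arr[2],arr[2]; lo=3,mid=3 → 3 4 5 12 11 10 9 8 7 6 13 15 17
arr[mid]=12=12: mid=4
arr[mid]=11<12: swap arr[3],arr[4]; lo=4,mid=5 → 3 4 5 11 12 10 9 8 7 6 13 15 17
arr[mid]=10<12: swap arr[4],arr[5]; lo=5,mid=6 → 3 4 5 11 10 12 9 8 7 6 13 15 17
arr[mid]=9<12: swap arr[5],arr[6]; lo=6,mid=7 → 3 4 5 11 10 9 12 8 7 6 13 15 17
arr[mid]=8<12: swap arr[6],arr[7]; lo=7,mid=8 → 3 4 5 11 10 9 8 12 7 6 13 15 17
arr[mid]=7<12: swap arr[7],arr[8]; lo=8,mid=9 → 3 4 5 11 10 9 8 7 12 6 13 15 17
arr[mid]=6<12: swap arr[8],arr[9]; lo=9,mid=10 → 3 4 5 11 10 9 8 7 6 12 13 15 17
end: lo=9, hi=9; arr = 3 4 5 11 10 9 8 7 6 12 13 15 17

3 4 5 11 10 9 8 7 6 12 13 15 17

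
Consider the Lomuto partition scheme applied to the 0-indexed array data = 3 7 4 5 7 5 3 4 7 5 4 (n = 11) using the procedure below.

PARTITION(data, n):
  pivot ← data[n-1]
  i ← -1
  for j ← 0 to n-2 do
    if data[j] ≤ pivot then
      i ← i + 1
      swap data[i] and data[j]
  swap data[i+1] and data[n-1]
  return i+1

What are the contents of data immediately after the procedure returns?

3 4 3 4 4 5 7 5 7 5 7

pivot = data[10] = 4; i = -1
j=0: data[0]=3 ≤ 4 → i=0, swap data[0],data[0] (no change) → 3 7 4 5 7 5 3 4 7 5 4
j=1: data[1]=7 > 4 → no swap
j=2: data[2]=4 ≤ 4 → i=1, swap data[1],data[2] → 3 4 7 5 7 5 3 4 7 5 4
j=3: data[3]=5 > 4 → no swap
j=4: data[4]=7 > 4 → no swap
j=5: data[5]=5 > 4 → no swap
j=6: data[6]=3 ≤ 4 → i=2, swap data[2],data[6] → 3 4 3 5 7 5 7 4 7 5 4
j=7: data[7]=4 ≤ 4 → i=3, swap data[3],data[7] → 3 4 3 4 7 5 7 5 7 5 4
j=8: data[8]=7 > 4 → no swap
j=9: data[9]=5 > 4 → no swap
final swap data[4],data[10] → 3 4 3 4 4 5 7 5 7 5 7; return 4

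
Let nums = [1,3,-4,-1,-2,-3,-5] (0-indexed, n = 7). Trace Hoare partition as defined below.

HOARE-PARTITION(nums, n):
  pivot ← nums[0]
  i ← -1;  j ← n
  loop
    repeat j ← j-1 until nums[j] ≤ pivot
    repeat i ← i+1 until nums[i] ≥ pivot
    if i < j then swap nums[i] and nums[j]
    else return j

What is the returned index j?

pivot = nums[0] = 1; i = -1, j = 7
j→6 (nums[6]=-5≤1), i→0 (nums[0]=1≥1); i<j, swap → [-5,3,-4,-1,-2,-3,1]
j→5 (nums[5]=-3≤1), i→1 (nums[1]=3≥1); i<j, swap → [-5,-3,-4,-1,-2,3,1]
j→4, i→5; i≥j, return j=4. nums = [-5,-3,-4,-1,-2,3,1]

4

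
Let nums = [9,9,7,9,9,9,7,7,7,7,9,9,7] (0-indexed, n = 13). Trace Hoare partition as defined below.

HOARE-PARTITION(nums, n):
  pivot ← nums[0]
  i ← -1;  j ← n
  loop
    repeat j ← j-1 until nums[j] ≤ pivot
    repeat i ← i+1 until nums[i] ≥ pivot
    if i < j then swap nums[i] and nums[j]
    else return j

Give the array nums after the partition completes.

[7,9,7,9,7,7,7,7,9,9,9,9,9]

pivot = nums[0] = 9; i = -1, j = 13
j→12 (nums[12]=7≤9), i→0 (nums[0]=9≥9); i<j, swap → [7,9,7,9,9,9,7,7,7,7,9,9,9]
j→11 (nums[11]=9≤9), i→1 (nums[1]=9≥9); i<j, swap → [7,9,7,9,9,9,7,7,7,7,9,9,9]
j→10 (nums[10]=9≤9), i→3 (nums[3]=9≥9); i<j, swap → [7,9,7,9,9,9,7,7,7,7,9,9,9]
j→9 (nums[9]=7≤9), i→4 (nums[4]=9≥9); i<j, swap → [7,9,7,9,7,9,7,7,7,9,9,9,9]
j→8 (nums[8]=7≤9), i→5 (nums[5]=9≥9); i<j, swap → [7,9,7,9,7,7,7,7,9,9,9,9,9]
j→7, i→8; i≥j, return j=7. nums = [7,9,7,9,7,7,7,7,9,9,9,9,9]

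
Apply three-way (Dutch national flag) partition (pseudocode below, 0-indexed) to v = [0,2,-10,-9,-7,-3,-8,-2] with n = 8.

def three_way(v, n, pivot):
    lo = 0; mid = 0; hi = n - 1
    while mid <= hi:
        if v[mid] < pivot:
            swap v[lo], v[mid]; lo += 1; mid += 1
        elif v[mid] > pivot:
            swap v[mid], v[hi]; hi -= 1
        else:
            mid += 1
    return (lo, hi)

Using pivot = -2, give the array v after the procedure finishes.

[-8,-10,-9,-7,-3,-2,2,0]

lo=0 mid=0 hi=7
0>-2: swap(0,7), hi=6 ⇒ [-2,2,-10,-9,-7,-3,-8,0]
-2=-2: mid=1
2>-2: swap(1,6), hi=5 ⇒ [-2,-8,-10,-9,-7,-3,2,0]
-8<-2: swap(0,1), lo=1 mid=2 ⇒ [-8,-2,-10,-9,-7,-3,2,0]
-10<-2: swap(1,2), lo=2 mid=3 ⇒ [-8,-10,-2,-9,-7,-3,2,0]
-9<-2: swap(2,3), lo=3 mid=4 ⇒ [-8,-10,-9,-2,-7,-3,2,0]
-7<-2: swap(3,4), lo=4 mid=5 ⇒ [-8,-10,-9,-7,-2,-3,2,0]
-3<-2: swap(4,5), lo=5 mid=6 ⇒ [-8,-10,-9,-7,-3,-2,2,0]
done. lo=5 hi=5; v=[-8,-10,-9,-7,-3,-2,2,0]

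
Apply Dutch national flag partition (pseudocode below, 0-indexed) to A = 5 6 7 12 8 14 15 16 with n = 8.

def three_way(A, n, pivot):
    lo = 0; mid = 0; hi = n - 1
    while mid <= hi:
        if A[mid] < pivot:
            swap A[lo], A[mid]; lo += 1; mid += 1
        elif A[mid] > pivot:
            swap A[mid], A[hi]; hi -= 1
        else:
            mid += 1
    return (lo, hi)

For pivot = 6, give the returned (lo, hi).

(1, 1)

pivot = 6; lo=0, mid=0, hi=7
A[mid]=5<6: swap A[0],A[0]; lo=1,mid=1 → 5 6 7 12 8 14 15 16
A[mid]=6=6: mid=2
A[mid]=7>6: swap A[2],A[7]; hi=6 → 5 6 16 12 8 14 15 7
A[mid]=16>6: swap A[2],A[6]; hi=5 → 5 6 15 12 8 14 16 7
A[mid]=15>6: swap A[2],A[5]; hi=4 → 5 6 14 12 8 15 16 7
A[mid]=14>6: swap A[2],A[4]; hi=3 → 5 6 8 12 14 15 16 7
A[mid]=8>6: swap A[2],A[3]; hi=2 → 5 6 12 8 14 15 16 7
A[mid]=12>6: swap A[2],A[2]; hi=1 → 5 6 12 8 14 15 16 7
end: lo=1, hi=1; A = 5 6 12 8 14 15 16 7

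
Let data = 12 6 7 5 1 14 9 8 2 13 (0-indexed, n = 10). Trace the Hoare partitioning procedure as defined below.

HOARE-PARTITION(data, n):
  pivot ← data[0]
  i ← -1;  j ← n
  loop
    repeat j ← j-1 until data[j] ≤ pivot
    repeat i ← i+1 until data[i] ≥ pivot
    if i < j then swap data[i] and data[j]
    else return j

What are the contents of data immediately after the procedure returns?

pivot=12
j stops at 8 (2), i stops at 0 (12); swap ⇒ 2 6 7 5 1 14 9 8 12 13
j stops at 7 (8), i stops at 5 (14); swap ⇒ 2 6 7 5 1 8 9 14 12 13
j stops at 6, i stops at 7; i≥j ⇒ return 6. data=2 6 7 5 1 8 9 14 12 13

2 6 7 5 1 8 9 14 12 13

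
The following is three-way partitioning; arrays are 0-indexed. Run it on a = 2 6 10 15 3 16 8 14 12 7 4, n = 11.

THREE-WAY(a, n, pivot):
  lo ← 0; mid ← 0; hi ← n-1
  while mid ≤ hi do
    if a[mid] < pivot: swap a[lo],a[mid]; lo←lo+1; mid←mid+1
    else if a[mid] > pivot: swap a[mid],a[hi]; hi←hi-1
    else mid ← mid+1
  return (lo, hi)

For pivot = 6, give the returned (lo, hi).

pivot = 6; lo=0, mid=0, hi=10
a[mid]=2<6: swap a[0],a[0]; lo=1,mid=1 → 2 6 10 15 3 16 8 14 12 7 4
a[mid]=6=6: mid=2
a[mid]=10>6: swap a[2],a[10]; hi=9 → 2 6 4 15 3 16 8 14 12 7 10
a[mid]=4<6: swap a[1],a[2]; lo=2,mid=3 → 2 4 6 15 3 16 8 14 12 7 10
a[mid]=15>6: swap a[3],a[9]; hi=8 → 2 4 6 7 3 16 8 14 12 15 10
a[mid]=7>6: swap a[3],a[8]; hi=7 → 2 4 6 12 3 16 8 14 7 15 10
a[mid]=12>6: swap a[3],a[7]; hi=6 → 2 4 6 14 3 16 8 12 7 15 10
a[mid]=14>6: swap a[3],a[6]; hi=5 → 2 4 6 8 3 16 14 12 7 15 10
a[mid]=8>6: swap a[3],a[5]; hi=4 → 2 4 6 16 3 8 14 12 7 15 10
a[mid]=16>6: swap a[3],a[4]; hi=3 → 2 4 6 3 16 8 14 12 7 15 10
a[mid]=3<6: swap a[2],a[3]; lo=3,mid=4 → 2 4 3 6 16 8 14 12 7 15 10
end: lo=3, hi=3; a = 2 4 3 6 16 8 14 12 7 15 10

(3, 3)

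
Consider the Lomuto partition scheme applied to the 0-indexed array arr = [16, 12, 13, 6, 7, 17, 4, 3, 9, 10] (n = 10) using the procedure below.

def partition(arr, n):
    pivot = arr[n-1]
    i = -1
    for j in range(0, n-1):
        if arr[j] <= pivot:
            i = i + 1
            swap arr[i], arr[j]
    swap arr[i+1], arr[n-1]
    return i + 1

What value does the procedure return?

5

pivot = arr[9] = 10; i = -1
j=0: arr[0]=16 > 10 → no swap
j=1: arr[1]=12 > 10 → no swap
j=2: arr[2]=13 > 10 → no swap
j=3: arr[3]=6 ≤ 10 → i=0, swap arr[0],arr[3] → [6, 12, 13, 16, 7, 17, 4, 3, 9, 10]
j=4: arr[4]=7 ≤ 10 → i=1, swap arr[1],arr[4] → [6, 7, 13, 16, 12, 17, 4, 3, 9, 10]
j=5: arr[5]=17 > 10 → no swap
j=6: arr[6]=4 ≤ 10 → i=2, swap arr[2],arr[6] → [6, 7, 4, 16, 12, 17, 13, 3, 9, 10]
j=7: arr[7]=3 ≤ 10 → i=3, swap arr[3],arr[7] → [6, 7, 4, 3, 12, 17, 13, 16, 9, 10]
j=8: arr[8]=9 ≤ 10 → i=4, swap arr[4],arr[8] → [6, 7, 4, 3, 9, 17, 13, 16, 12, 10]
final swap arr[5],arr[9] → [6, 7, 4, 3, 9, 10, 13, 16, 12, 17]; return 5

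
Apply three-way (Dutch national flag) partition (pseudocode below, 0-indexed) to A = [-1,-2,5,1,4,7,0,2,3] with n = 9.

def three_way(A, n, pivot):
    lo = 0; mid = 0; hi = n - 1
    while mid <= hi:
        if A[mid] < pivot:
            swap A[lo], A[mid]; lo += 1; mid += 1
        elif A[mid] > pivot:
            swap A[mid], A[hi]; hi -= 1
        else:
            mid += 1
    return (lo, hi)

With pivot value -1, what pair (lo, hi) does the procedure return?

(1, 1)

lo=0 mid=0 hi=8
-1=-1: mid=1
-2<-1: swap(0,1), lo=1 mid=2 ⇒ [-2,-1,5,1,4,7,0,2,3]
5>-1: swap(2,8), hi=7 ⇒ [-2,-1,3,1,4,7,0,2,5]
3>-1: swap(2,7), hi=6 ⇒ [-2,-1,2,1,4,7,0,3,5]
2>-1: swap(2,6), hi=5 ⇒ [-2,-1,0,1,4,7,2,3,5]
0>-1: swap(2,5), hi=4 ⇒ [-2,-1,7,1,4,0,2,3,5]
7>-1: swap(2,4), hi=3 ⇒ [-2,-1,4,1,7,0,2,3,5]
4>-1: swap(2,3), hi=2 ⇒ [-2,-1,1,4,7,0,2,3,5]
1>-1: swap(2,2), hi=1 ⇒ [-2,-1,1,4,7,0,2,3,5]
done. lo=1 hi=1; A=[-2,-1,1,4,7,0,2,3,5]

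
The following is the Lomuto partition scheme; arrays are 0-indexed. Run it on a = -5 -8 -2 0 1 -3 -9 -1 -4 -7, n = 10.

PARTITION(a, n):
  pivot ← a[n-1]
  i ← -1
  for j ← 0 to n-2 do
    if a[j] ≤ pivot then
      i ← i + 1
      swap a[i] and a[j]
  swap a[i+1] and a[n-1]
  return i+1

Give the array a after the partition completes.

-8 -9 -7 0 1 -3 -5 -1 -4 -2

pivot = a[9] = -7; i = -1
j=0: a[0]=-5 > -7 → no swap
j=1: a[1]=-8 ≤ -7 → i=0, swap a[0],a[1] → -8 -5 -2 0 1 -3 -9 -1 -4 -7
j=2: a[2]=-2 > -7 → no swap
j=3: a[3]=0 > -7 → no swap
j=4: a[4]=1 > -7 → no swap
j=5: a[5]=-3 > -7 → no swap
j=6: a[6]=-9 ≤ -7 → i=1, swap a[1],a[6] → -8 -9 -2 0 1 -3 -5 -1 -4 -7
j=7: a[7]=-1 > -7 → no swap
j=8: a[8]=-4 > -7 → no swap
final swap a[2],a[9] → -8 -9 -7 0 1 -3 -5 -1 -4 -2; return 2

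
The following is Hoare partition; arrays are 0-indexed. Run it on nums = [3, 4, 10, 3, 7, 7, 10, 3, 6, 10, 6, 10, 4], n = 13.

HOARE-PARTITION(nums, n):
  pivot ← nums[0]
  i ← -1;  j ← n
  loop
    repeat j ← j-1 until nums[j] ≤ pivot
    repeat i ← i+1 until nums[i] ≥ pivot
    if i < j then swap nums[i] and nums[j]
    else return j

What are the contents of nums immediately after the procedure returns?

pivot=3
j stops at 7 (3), i stops at 0 (3); swap ⇒ [3, 4, 10, 3, 7, 7, 10, 3, 6, 10, 6, 10, 4]
j stops at 3 (3), i stops at 1 (4); swap ⇒ [3, 3, 10, 4, 7, 7, 10, 3, 6, 10, 6, 10, 4]
j stops at 1, i stops at 2; i≥j ⇒ return 1. nums=[3, 3, 10, 4, 7, 7, 10, 3, 6, 10, 6, 10, 4]

[3, 3, 10, 4, 7, 7, 10, 3, 6, 10, 6, 10, 4]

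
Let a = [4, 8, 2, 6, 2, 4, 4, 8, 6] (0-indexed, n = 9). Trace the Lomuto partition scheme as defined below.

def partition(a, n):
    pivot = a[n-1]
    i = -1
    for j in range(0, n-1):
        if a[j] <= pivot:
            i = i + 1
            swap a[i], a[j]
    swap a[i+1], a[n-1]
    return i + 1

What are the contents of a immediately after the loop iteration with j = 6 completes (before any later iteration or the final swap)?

[4, 2, 6, 2, 4, 4, 8, 8, 6]

pivot = a[8] = 6; i = -1
j=0: a[0]=4 ≤ 6 → i=0, swap a[0],a[0] (no change) → [4, 8, 2, 6, 2, 4, 4, 8, 6]
j=1: a[1]=8 > 6 → no swap
j=2: a[2]=2 ≤ 6 → i=1, swap a[1],a[2] → [4, 2, 8, 6, 2, 4, 4, 8, 6]
j=3: a[3]=6 ≤ 6 → i=2, swap a[2],a[3] → [4, 2, 6, 8, 2, 4, 4, 8, 6]
j=4: a[4]=2 ≤ 6 → i=3, swap a[3],a[4] → [4, 2, 6, 2, 8, 4, 4, 8, 6]
j=5: a[5]=4 ≤ 6 → i=4, swap a[4],a[5] → [4, 2, 6, 2, 4, 8, 4, 8, 6]
j=6: a[6]=4 ≤ 6 → i=5, swap a[5],a[6] → [4, 2, 6, 2, 4, 4, 8, 8, 6]
(after j=6) a = [4, 2, 6, 2, 4, 4, 8, 8, 6]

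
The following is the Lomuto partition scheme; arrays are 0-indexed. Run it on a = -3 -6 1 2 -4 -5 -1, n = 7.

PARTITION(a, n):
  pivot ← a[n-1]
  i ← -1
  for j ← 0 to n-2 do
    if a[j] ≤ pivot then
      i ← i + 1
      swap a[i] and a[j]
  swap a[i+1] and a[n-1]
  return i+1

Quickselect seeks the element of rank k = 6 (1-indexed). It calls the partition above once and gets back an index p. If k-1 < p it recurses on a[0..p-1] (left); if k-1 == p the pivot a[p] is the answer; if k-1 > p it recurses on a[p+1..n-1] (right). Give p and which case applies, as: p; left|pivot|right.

4; right

pivot = a[6] = -1; i = -1
j=0: a[0]=-3 ≤ -1 → i=0, swap a[0],a[0] (no change) → -3 -6 1 2 -4 -5 -1
j=1: a[1]=-6 ≤ -1 → i=1, swap a[1],a[1] (no change) → -3 -6 1 2 -4 -5 -1
j=2: a[2]=1 > -1 → no swap
j=3: a[3]=2 > -1 → no swap
j=4: a[4]=-4 ≤ -1 → i=2, swap a[2],a[4] → -3 -6 -4 2 1 -5 -1
j=5: a[5]=-5 ≤ -1 → i=3, swap a[3],a[5] → -3 -6 -4 -5 1 2 -1
final swap a[4],a[6] → -3 -6 -4 -5 -1 2 1; return 4
p = 4; k-1 = 5 > 4 ⇒ right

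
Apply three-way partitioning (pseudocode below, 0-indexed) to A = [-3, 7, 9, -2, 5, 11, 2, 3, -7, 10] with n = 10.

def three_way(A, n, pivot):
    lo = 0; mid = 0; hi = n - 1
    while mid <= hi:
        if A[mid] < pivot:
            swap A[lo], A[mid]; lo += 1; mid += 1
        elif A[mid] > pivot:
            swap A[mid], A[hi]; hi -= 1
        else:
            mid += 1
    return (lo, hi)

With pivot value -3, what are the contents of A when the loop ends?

pivot = -3; lo=0, mid=0, hi=9
A[mid]=-3=-3: mid=1
A[mid]=7>-3: swap A[1],A[9]; hi=8 → [-3, 10, 9, -2, 5, 11, 2, 3, -7, 7]
A[mid]=10>-3: swap A[1],A[8]; hi=7 → [-3, -7, 9, -2, 5, 11, 2, 3, 10, 7]
A[mid]=-7<-3: swap A[0],A[1]; lo=1,mid=2 → [-7, -3, 9, -2, 5, 11, 2, 3, 10, 7]
A[mid]=9>-3: swap A[2],A[7]; hi=6 → [-7, -3, 3, -2, 5, 11, 2, 9, 10, 7]
A[mid]=3>-3: swap A[2],A[6]; hi=5 → [-7, -3, 2, -2, 5, 11, 3, 9, 10, 7]
A[mid]=2>-3: swap A[2],A[5]; hi=4 → [-7, -3, 11, -2, 5, 2, 3, 9, 10, 7]
A[mid]=11>-3: swap A[2],A[4]; hi=3 → [-7, -3, 5, -2, 11, 2, 3, 9, 10, 7]
A[mid]=5>-3: swap A[2],A[3]; hi=2 → [-7, -3, -2, 5, 11, 2, 3, 9, 10, 7]
A[mid]=-2>-3: swap A[2],A[2]; hi=1 → [-7, -3, -2, 5, 11, 2, 3, 9, 10, 7]
end: lo=1, hi=1; A = [-7, -3, -2, 5, 11, 2, 3, 9, 10, 7]

[-7, -3, -2, 5, 11, 2, 3, 9, 10, 7]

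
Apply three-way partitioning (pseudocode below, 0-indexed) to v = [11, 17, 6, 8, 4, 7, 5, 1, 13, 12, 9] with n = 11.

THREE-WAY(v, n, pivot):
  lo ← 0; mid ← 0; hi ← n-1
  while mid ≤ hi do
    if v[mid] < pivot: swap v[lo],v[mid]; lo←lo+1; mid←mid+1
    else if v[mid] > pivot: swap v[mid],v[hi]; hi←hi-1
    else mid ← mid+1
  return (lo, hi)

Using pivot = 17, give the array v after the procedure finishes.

[11, 6, 8, 4, 7, 5, 1, 13, 12, 9, 17]

pivot = 17; lo=0, mid=0, hi=10
v[mid]=11<17: swap v[0],v[0]; lo=1,mid=1 → [11, 17, 6, 8, 4, 7, 5, 1, 13, 12, 9]
v[mid]=17=17: mid=2
v[mid]=6<17: swap v[1],v[2]; lo=2,mid=3 → [11, 6, 17, 8, 4, 7, 5, 1, 13, 12, 9]
v[mid]=8<17: swap v[2],v[3]; lo=3,mid=4 → [11, 6, 8, 17, 4, 7, 5, 1, 13, 12, 9]
v[mid]=4<17: swap v[3],v[4]; lo=4,mid=5 → [11, 6, 8, 4, 17, 7, 5, 1, 13, 12, 9]
v[mid]=7<17: swap v[4],v[5]; lo=5,mid=6 → [11, 6, 8, 4, 7, 17, 5, 1, 13, 12, 9]
v[mid]=5<17: swap v[5],v[6]; lo=6,mid=7 → [11, 6, 8, 4, 7, 5, 17, 1, 13, 12, 9]
v[mid]=1<17: swap v[6],v[7]; lo=7,mid=8 → [11, 6, 8, 4, 7, 5, 1, 17, 13, 12, 9]
v[mid]=13<17: swap v[7],v[8]; lo=8,mid=9 → [11, 6, 8, 4, 7, 5, 1, 13, 17, 12, 9]
v[mid]=12<17: swap v[8],v[9]; lo=9,mid=10 → [11, 6, 8, 4, 7, 5, 1, 13, 12, 17, 9]
v[mid]=9<17: swap v[9],v[10]; lo=10,mid=11 → [11, 6, 8, 4, 7, 5, 1, 13, 12, 9, 17]
end: lo=10, hi=10; v = [11, 6, 8, 4, 7, 5, 1, 13, 12, 9, 17]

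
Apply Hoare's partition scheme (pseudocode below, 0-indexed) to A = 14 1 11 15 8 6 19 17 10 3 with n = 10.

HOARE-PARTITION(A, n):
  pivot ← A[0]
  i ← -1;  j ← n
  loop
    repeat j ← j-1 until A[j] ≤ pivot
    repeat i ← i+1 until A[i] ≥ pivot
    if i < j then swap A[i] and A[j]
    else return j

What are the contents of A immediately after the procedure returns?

3 1 11 10 8 6 19 17 15 14

pivot=14
j stops at 9 (3), i stops at 0 (14); swap ⇒ 3 1 11 15 8 6 19 17 10 14
j stops at 8 (10), i stops at 3 (15); swap ⇒ 3 1 11 10 8 6 19 17 15 14
j stops at 5, i stops at 6; i≥j ⇒ return 5. A=3 1 11 10 8 6 19 17 15 14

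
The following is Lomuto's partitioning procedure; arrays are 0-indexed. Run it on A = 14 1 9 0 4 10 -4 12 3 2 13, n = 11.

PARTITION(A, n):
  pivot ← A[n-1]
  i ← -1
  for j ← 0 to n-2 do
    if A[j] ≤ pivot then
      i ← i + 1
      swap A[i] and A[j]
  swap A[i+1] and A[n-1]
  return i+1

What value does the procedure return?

9

pivot = A[10] = 13; i = -1
j=0: A[0]=14 > 13 → no swap
j=1: A[1]=1 ≤ 13 → i=0, swap A[0],A[1] → 1 14 9 0 4 10 -4 12 3 2 13
j=2: A[2]=9 ≤ 13 → i=1, swap A[1],A[2] → 1 9 14 0 4 10 -4 12 3 2 13
j=3: A[3]=0 ≤ 13 → i=2, swap A[2],A[3] → 1 9 0 14 4 10 -4 12 3 2 13
j=4: A[4]=4 ≤ 13 → i=3, swap A[3],A[4] → 1 9 0 4 14 10 -4 12 3 2 13
j=5: A[5]=10 ≤ 13 → i=4, swap A[4],A[5] → 1 9 0 4 10 14 -4 12 3 2 13
j=6: A[6]=-4 ≤ 13 → i=5, swap A[5],A[6] → 1 9 0 4 10 -4 14 12 3 2 13
j=7: A[7]=12 ≤ 13 → i=6, swap A[6],A[7] → 1 9 0 4 10 -4 12 14 3 2 13
j=8: A[8]=3 ≤ 13 → i=7, swap A[7],A[8] → 1 9 0 4 10 -4 12 3 14 2 13
j=9: A[9]=2 ≤ 13 → i=8, swap A[8],A[9] → 1 9 0 4 10 -4 12 3 2 14 13
final swap A[9],A[10] → 1 9 0 4 10 -4 12 3 2 13 14; return 9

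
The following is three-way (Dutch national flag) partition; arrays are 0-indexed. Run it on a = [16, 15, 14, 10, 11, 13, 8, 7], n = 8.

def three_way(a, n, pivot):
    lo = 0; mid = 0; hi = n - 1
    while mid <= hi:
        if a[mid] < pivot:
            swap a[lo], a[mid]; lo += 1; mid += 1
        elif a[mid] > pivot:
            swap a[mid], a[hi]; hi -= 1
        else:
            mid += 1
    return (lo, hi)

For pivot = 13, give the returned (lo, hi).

lo=0 mid=0 hi=7
16>13: swap(0,7), hi=6 ⇒ [7, 15, 14, 10, 11, 13, 8, 16]
7<13: swap(0,0), lo=1 mid=1 ⇒ [7, 15, 14, 10, 11, 13, 8, 16]
15>13: swap(1,6), hi=5 ⇒ [7, 8, 14, 10, 11, 13, 15, 16]
8<13: swap(1,1), lo=2 mid=2 ⇒ [7, 8, 14, 10, 11, 13, 15, 16]
14>13: swap(2,5), hi=4 ⇒ [7, 8, 13, 10, 11, 14, 15, 16]
13=13: mid=3
10<13: swap(2,3), lo=3 mid=4 ⇒ [7, 8, 10, 13, 11, 14, 15, 16]
11<13: swap(3,4), lo=4 mid=5 ⇒ [7, 8, 10, 11, 13, 14, 15, 16]
done. lo=4 hi=4; a=[7, 8, 10, 11, 13, 14, 15, 16]

(4, 4)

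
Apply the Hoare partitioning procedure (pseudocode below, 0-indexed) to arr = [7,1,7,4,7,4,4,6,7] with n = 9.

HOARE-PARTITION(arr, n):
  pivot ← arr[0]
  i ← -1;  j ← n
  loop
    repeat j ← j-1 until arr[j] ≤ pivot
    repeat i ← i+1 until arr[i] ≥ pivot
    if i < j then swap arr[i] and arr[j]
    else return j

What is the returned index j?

5

pivot=7
j stops at 8 (7), i stops at 0 (7); swap ⇒ [7,1,7,4,7,4,4,6,7]
j stops at 7 (6), i stops at 2 (7); swap ⇒ [7,1,6,4,7,4,4,7,7]
j stops at 6 (4), i stops at 4 (7); swap ⇒ [7,1,6,4,4,4,7,7,7]
j stops at 5, i stops at 6; i≥j ⇒ return 5. arr=[7,1,6,4,4,4,7,7,7]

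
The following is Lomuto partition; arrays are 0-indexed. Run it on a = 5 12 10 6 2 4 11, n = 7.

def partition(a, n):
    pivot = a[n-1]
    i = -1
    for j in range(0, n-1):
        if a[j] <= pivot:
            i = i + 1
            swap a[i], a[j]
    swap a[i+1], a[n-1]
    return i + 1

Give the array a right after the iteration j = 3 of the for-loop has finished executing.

pivot=11, i=-1
j=0: 5≤11, i=0, swap(0,0) ⇒ 5 12 10 6 2 4 11
j=1: 12>11, skip
j=2: 10≤11, i=1, swap(1,2) ⇒ 5 10 12 6 2 4 11
j=3: 6≤11, i=2, swap(2,3) ⇒ 5 10 6 12 2 4 11
(after j=3) a = 5 10 6 12 2 4 11

5 10 6 12 2 4 11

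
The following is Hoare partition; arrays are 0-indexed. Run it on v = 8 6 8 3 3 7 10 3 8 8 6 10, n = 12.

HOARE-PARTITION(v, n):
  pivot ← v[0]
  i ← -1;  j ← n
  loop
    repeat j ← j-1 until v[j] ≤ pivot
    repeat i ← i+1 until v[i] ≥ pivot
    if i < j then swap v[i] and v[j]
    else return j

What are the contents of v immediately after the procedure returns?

6 6 8 3 3 7 8 3 10 8 8 10

pivot = v[0] = 8; i = -1, j = 12
j→10 (v[10]=6≤8), i→0 (v[0]=8≥8); i<j, swap → 6 6 8 3 3 7 10 3 8 8 8 10
j→9 (v[9]=8≤8), i→2 (v[2]=8≥8); i<j, swap → 6 6 8 3 3 7 10 3 8 8 8 10
j→8 (v[8]=8≤8), i→6 (v[6]=10≥8); i<j, swap → 6 6 8 3 3 7 8 3 10 8 8 10
j→7, i→8; i≥j, return j=7. v = 6 6 8 3 3 7 8 3 10 8 8 10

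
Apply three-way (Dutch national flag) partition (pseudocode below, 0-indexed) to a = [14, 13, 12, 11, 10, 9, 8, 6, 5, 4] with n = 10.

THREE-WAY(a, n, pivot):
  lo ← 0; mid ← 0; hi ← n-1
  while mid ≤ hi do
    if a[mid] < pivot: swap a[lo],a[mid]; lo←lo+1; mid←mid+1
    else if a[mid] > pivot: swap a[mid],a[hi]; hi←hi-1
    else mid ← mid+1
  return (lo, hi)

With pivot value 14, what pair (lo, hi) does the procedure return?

(9, 9)

pivot = 14; lo=0, mid=0, hi=9
a[mid]=14=14: mid=1
a[mid]=13<14: swap a[0],a[1]; lo=1,mid=2 → [13, 14, 12, 11, 10, 9, 8, 6, 5, 4]
a[mid]=12<14: swap a[1],a[2]; lo=2,mid=3 → [13, 12, 14, 11, 10, 9, 8, 6, 5, 4]
a[mid]=11<14: swap a[2],a[3]; lo=3,mid=4 → [13, 12, 11, 14, 10, 9, 8, 6, 5, 4]
a[mid]=10<14: swap a[3],a[4]; lo=4,mid=5 → [13, 12, 11, 10, 14, 9, 8, 6, 5, 4]
a[mid]=9<14: swap a[4],a[5]; lo=5,mid=6 → [13, 12, 11, 10, 9, 14, 8, 6, 5, 4]
a[mid]=8<14: swap a[5],a[6]; lo=6,mid=7 → [13, 12, 11, 10, 9, 8, 14, 6, 5, 4]
a[mid]=6<14: swap a[6],a[7]; lo=7,mid=8 → [13, 12, 11, 10, 9, 8, 6, 14, 5, 4]
a[mid]=5<14: swap a[7],a[8]; lo=8,mid=9 → [13, 12, 11, 10, 9, 8, 6, 5, 14, 4]
a[mid]=4<14: swap a[8],a[9]; lo=9,mid=10 → [13, 12, 11, 10, 9, 8, 6, 5, 4, 14]
end: lo=9, hi=9; a = [13, 12, 11, 10, 9, 8, 6, 5, 4, 14]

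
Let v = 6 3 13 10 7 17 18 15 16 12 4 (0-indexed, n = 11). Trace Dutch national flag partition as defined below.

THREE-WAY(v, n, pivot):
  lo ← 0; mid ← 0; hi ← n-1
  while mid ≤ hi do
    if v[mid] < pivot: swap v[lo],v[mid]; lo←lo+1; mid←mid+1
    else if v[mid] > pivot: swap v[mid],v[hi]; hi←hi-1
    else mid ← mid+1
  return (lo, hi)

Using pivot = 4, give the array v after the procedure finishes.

pivot = 4; lo=0, mid=0, hi=10
v[mid]=6>4: swap v[0],v[10]; hi=9 → 4 3 13 10 7 17 18 15 16 12 6
v[mid]=4=4: mid=1
v[mid]=3<4: swap v[0],v[1]; lo=1,mid=2 → 3 4 13 10 7 17 18 15 16 12 6
v[mid]=13>4: swap v[2],v[9]; hi=8 → 3 4 12 10 7 17 18 15 16 13 6
v[mid]=12>4: swap v[2],v[8]; hi=7 → 3 4 16 10 7 17 18 15 12 13 6
v[mid]=16>4: swap v[2],v[7]; hi=6 → 3 4 15 10 7 17 18 16 12 13 6
v[mid]=15>4: swap v[2],v[6]; hi=5 → 3 4 18 10 7 17 15 16 12 13 6
v[mid]=18>4: swap v[2],v[5]; hi=4 → 3 4 17 10 7 18 15 16 12 13 6
v[mid]=17>4: swap v[2],v[4]; hi=3 → 3 4 7 10 17 18 15 16 12 13 6
v[mid]=7>4: swap v[2],v[3]; hi=2 → 3 4 10 7 17 18 15 16 12 13 6
v[mid]=10>4: swap v[2],v[2]; hi=1 → 3 4 10 7 17 18 15 16 12 13 6
end: lo=1, hi=1; v = 3 4 10 7 17 18 15 16 12 13 6

3 4 10 7 17 18 15 16 12 13 6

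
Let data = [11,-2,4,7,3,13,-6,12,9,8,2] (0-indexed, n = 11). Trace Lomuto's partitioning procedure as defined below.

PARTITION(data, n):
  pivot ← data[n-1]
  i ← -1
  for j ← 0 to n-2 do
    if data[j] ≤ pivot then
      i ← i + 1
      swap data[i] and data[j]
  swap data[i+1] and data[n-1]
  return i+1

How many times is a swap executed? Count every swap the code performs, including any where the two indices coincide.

3

pivot=2, i=-1
j=0: 11>2, skip
j=1: -2≤2, i=0, swap(0,1) ⇒ [-2,11,4,7,3,13,-6,12,9,8,2]
j=2: 4>2, skip
j=3: 7>2, skip
j=4: 3>2, skip
j=5: 13>2, skip
j=6: -6≤2, i=1, swap(1,6) ⇒ [-2,-6,4,7,3,13,11,12,9,8,2]
j=7: 12>2, skip
j=8: 9>2, skip
j=9: 8>2, skip
swap(2,10) ⇒ [-2,-6,2,7,3,13,11,12,9,8,4]; return 2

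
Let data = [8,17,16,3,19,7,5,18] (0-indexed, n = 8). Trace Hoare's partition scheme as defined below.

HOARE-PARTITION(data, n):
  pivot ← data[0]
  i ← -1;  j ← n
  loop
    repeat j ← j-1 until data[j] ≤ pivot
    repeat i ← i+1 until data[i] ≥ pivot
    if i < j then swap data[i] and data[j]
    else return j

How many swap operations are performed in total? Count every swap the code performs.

3

pivot=8
j stops at 6 (5), i stops at 0 (8); swap ⇒ [5,17,16,3,19,7,8,18]
j stops at 5 (7), i stops at 1 (17); swap ⇒ [5,7,16,3,19,17,8,18]
j stops at 3 (3), i stops at 2 (16); swap ⇒ [5,7,3,16,19,17,8,18]
j stops at 2, i stops at 3; i≥j ⇒ return 2. data=[5,7,3,16,19,17,8,18]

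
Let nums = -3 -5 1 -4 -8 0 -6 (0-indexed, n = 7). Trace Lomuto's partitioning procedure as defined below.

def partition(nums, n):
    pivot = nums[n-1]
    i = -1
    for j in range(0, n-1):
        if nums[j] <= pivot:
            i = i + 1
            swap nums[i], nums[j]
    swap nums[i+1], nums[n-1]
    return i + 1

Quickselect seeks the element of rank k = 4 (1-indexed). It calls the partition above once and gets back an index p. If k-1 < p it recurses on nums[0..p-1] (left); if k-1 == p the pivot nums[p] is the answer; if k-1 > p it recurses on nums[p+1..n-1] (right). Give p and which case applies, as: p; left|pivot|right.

1; right

pivot = nums[6] = -6; i = -1
j=0: nums[0]=-3 > -6 → no swap
j=1: nums[1]=-5 > -6 → no swap
j=2: nums[2]=1 > -6 → no swap
j=3: nums[3]=-4 > -6 → no swap
j=4: nums[4]=-8 ≤ -6 → i=0, swap nums[0],nums[4] → -8 -5 1 -4 -3 0 -6
j=5: nums[5]=0 > -6 → no swap
final swap nums[1],nums[6] → -8 -6 1 -4 -3 0 -5; return 1
p = 1; k-1 = 3 > 1 ⇒ right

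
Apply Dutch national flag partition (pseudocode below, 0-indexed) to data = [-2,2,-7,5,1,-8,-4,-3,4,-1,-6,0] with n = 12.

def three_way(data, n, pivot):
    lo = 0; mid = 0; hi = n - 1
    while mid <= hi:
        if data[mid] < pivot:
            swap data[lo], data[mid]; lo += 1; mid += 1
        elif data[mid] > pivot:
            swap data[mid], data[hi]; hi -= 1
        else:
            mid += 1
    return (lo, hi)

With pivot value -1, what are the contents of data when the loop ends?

lo=0 mid=0 hi=11
-2<-1: swap(0,0), lo=1 mid=1 ⇒ [-2,2,-7,5,1,-8,-4,-3,4,-1,-6,0]
2>-1: swap(1,11), hi=10 ⇒ [-2,0,-7,5,1,-8,-4,-3,4,-1,-6,2]
0>-1: swap(1,10), hi=9 ⇒ [-2,-6,-7,5,1,-8,-4,-3,4,-1,0,2]
-6<-1: swap(1,1), lo=2 mid=2 ⇒ [-2,-6,-7,5,1,-8,-4,-3,4,-1,0,2]
-7<-1: swap(2,2), lo=3 mid=3 ⇒ [-2,-6,-7,5,1,-8,-4,-3,4,-1,0,2]
5>-1: swap(3,9), hi=8 ⇒ [-2,-6,-7,-1,1,-8,-4,-3,4,5,0,2]
-1=-1: mid=4
1>-1: swap(4,8), hi=7 ⇒ [-2,-6,-7,-1,4,-8,-4,-3,1,5,0,2]
4>-1: swap(4,7), hi=6 ⇒ [-2,-6,-7,-1,-3,-8,-4,4,1,5,0,2]
-3<-1: swap(3,4), lo=4 mid=5 ⇒ [-2,-6,-7,-3,-1,-8,-4,4,1,5,0,2]
-8<-1: swap(4,5), lo=5 mid=6 ⇒ [-2,-6,-7,-3,-8,-1,-4,4,1,5,0,2]
-4<-1: swap(5,6), lo=6 mid=7 ⇒ [-2,-6,-7,-3,-8,-4,-1,4,1,5,0,2]
done. lo=6 hi=6; data=[-2,-6,-7,-3,-8,-4,-1,4,1,5,0,2]

[-2,-6,-7,-3,-8,-4,-1,4,1,5,0,2]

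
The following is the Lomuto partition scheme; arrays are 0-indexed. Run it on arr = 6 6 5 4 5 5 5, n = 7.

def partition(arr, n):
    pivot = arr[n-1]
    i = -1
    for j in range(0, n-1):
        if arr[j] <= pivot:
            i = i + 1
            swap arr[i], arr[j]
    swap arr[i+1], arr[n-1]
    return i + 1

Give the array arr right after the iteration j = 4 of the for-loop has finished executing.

pivot = arr[6] = 5; i = -1
j=0: arr[0]=6 > 5 → no swap
j=1: arr[1]=6 > 5 → no swap
j=2: arr[2]=5 ≤ 5 → i=0, swap arr[0],arr[2] → 5 6 6 4 5 5 5
j=3: arr[3]=4 ≤ 5 → i=1, swap arr[1],arr[3] → 5 4 6 6 5 5 5
j=4: arr[4]=5 ≤ 5 → i=2, swap arr[2],arr[4] → 5 4 5 6 6 5 5
(after j=4) arr = 5 4 5 6 6 5 5

5 4 5 6 6 5 5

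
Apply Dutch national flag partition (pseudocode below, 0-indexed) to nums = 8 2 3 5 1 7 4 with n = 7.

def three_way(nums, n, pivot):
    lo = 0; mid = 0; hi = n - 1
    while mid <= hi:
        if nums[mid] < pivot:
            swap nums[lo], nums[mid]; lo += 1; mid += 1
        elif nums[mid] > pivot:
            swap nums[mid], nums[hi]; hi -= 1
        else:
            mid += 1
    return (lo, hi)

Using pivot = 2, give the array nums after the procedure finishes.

pivot = 2; lo=0, mid=0, hi=6
nums[mid]=8>2: swap nums[0],nums[6]; hi=5 → 4 2 3 5 1 7 8
nums[mid]=4>2: swap nums[0],nums[5]; hi=4 → 7 2 3 5 1 4 8
nums[mid]=7>2: swap nums[0],nums[4]; hi=3 → 1 2 3 5 7 4 8
nums[mid]=1<2: swap nums[0],nums[0]; lo=1,mid=1 → 1 2 3 5 7 4 8
nums[mid]=2=2: mid=2
nums[mid]=3>2: swap nums[2],nums[3]; hi=2 → 1 2 5 3 7 4 8
nums[mid]=5>2: swap nums[2],nums[2]; hi=1 → 1 2 5 3 7 4 8
end: lo=1, hi=1; nums = 1 2 5 3 7 4 8

1 2 5 3 7 4 8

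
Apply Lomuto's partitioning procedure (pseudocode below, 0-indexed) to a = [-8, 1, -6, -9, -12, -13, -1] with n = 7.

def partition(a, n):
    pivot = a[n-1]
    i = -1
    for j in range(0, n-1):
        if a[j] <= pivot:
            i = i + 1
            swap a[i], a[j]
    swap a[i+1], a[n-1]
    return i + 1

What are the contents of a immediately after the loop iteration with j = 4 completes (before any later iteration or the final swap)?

[-8, -6, -9, -12, 1, -13, -1]

pivot = a[6] = -1; i = -1
j=0: a[0]=-8 ≤ -1 → i=0, swap a[0],a[0] (no change) → [-8, 1, -6, -9, -12, -13, -1]
j=1: a[1]=1 > -1 → no swap
j=2: a[2]=-6 ≤ -1 → i=1, swap a[1],a[2] → [-8, -6, 1, -9, -12, -13, -1]
j=3: a[3]=-9 ≤ -1 → i=2, swap a[2],a[3] → [-8, -6, -9, 1, -12, -13, -1]
j=4: a[4]=-12 ≤ -1 → i=3, swap a[3],a[4] → [-8, -6, -9, -12, 1, -13, -1]
(after j=4) a = [-8, -6, -9, -12, 1, -13, -1]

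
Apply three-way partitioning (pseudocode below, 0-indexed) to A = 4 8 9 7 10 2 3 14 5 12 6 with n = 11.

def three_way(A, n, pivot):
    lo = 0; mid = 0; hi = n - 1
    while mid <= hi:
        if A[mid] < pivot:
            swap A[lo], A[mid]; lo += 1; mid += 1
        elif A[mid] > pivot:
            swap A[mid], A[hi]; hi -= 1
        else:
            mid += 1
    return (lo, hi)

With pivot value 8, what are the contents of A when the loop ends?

pivot = 8; lo=0, mid=0, hi=10
A[mid]=4<8: swap A[0],A[0]; lo=1,mid=1 → 4 8 9 7 10 2 3 14 5 12 6
A[mid]=8=8: mid=2
A[mid]=9>8: swap A[2],A[10]; hi=9 → 4 8 6 7 10 2 3 14 5 12 9
A[mid]=6<8: swap A[1],A[2]; lo=2,mid=3 → 4 6 8 7 10 2 3 14 5 12 9
A[mid]=7<8: swap A[2],A[3]; lo=3,mid=4 → 4 6 7 8 10 2 3 14 5 12 9
A[mid]=10>8: swap A[4],A[9]; hi=8 → 4 6 7 8 12 2 3 14 5 10 9
A[mid]=12>8: swap A[4],A[8]; hi=7 → 4 6 7 8 5 2 3 14 12 10 9
A[mid]=5<8: swap A[3],A[4]; lo=4,mid=5 → 4 6 7 5 8 2 3 14 12 10 9
A[mid]=2<8: swap A[4],A[5]; lo=5,mid=6 → 4 6 7 5 2 8 3 14 12 10 9
A[mid]=3<8: swap A[5],A[6]; lo=6,mid=7 → 4 6 7 5 2 3 8 14 12 10 9
A[mid]=14>8: swap A[7],A[7]; hi=6 → 4 6 7 5 2 3 8 14 12 10 9
end: lo=6, hi=6; A = 4 6 7 5 2 3 8 14 12 10 9

4 6 7 5 2 3 8 14 12 10 9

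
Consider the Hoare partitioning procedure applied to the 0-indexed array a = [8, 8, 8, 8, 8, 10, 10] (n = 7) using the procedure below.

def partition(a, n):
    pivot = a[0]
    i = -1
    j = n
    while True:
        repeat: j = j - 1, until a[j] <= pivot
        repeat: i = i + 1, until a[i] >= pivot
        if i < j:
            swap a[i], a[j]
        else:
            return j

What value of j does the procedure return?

pivot=8
j stops at 4 (8), i stops at 0 (8); swap ⇒ [8, 8, 8, 8, 8, 10, 10]
j stops at 3 (8), i stops at 1 (8); swap ⇒ [8, 8, 8, 8, 8, 10, 10]
j stops at 2, i stops at 2; i≥j ⇒ return 2. a=[8, 8, 8, 8, 8, 10, 10]

2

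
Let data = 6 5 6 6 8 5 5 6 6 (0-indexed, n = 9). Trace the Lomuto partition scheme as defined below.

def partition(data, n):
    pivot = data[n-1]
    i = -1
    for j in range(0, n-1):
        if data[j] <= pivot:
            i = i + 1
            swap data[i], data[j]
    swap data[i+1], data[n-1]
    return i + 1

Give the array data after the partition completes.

6 5 6 6 5 5 6 6 8

pivot = data[8] = 6; i = -1
j=0: data[0]=6 ≤ 6 → i=0, swap data[0],data[0] (no change) → 6 5 6 6 8 5 5 6 6
j=1: data[1]=5 ≤ 6 → i=1, swap data[1],data[1] (no change) → 6 5 6 6 8 5 5 6 6
j=2: data[2]=6 ≤ 6 → i=2, swap data[2],data[2] (no change) → 6 5 6 6 8 5 5 6 6
j=3: data[3]=6 ≤ 6 → i=3, swap data[3],data[3] (no change) → 6 5 6 6 8 5 5 6 6
j=4: data[4]=8 > 6 → no swap
j=5: data[5]=5 ≤ 6 → i=4, swap data[4],data[5] → 6 5 6 6 5 8 5 6 6
j=6: data[6]=5 ≤ 6 → i=5, swap data[5],data[6] → 6 5 6 6 5 5 8 6 6
j=7: data[7]=6 ≤ 6 → i=6, swap data[6],data[7] → 6 5 6 6 5 5 6 8 6
final swap data[7],data[8] → 6 5 6 6 5 5 6 6 8; return 7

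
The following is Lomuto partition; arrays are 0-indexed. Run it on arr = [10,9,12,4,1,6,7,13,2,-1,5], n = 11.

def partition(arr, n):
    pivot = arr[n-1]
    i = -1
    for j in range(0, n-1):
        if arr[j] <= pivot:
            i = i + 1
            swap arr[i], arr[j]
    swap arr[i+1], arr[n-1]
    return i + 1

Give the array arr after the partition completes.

pivot = arr[10] = 5; i = -1
j=0: arr[0]=10 > 5 → no swap
j=1: arr[1]=9 > 5 → no swap
j=2: arr[2]=12 > 5 → no swap
j=3: arr[3]=4 ≤ 5 → i=0, swap arr[0],arr[3] → [4,9,12,10,1,6,7,13,2,-1,5]
j=4: arr[4]=1 ≤ 5 → i=1, swap arr[1],arr[4] → [4,1,12,10,9,6,7,13,2,-1,5]
j=5: arr[5]=6 > 5 → no swap
j=6: arr[6]=7 > 5 → no swap
j=7: arr[7]=13 > 5 → no swap
j=8: arr[8]=2 ≤ 5 → i=2, swap arr[2],arr[8] → [4,1,2,10,9,6,7,13,12,-1,5]
j=9: arr[9]=-1 ≤ 5 → i=3, swap arr[3],arr[9] → [4,1,2,-1,9,6,7,13,12,10,5]
final swap arr[4],arr[10] → [4,1,2,-1,5,6,7,13,12,10,9]; return 4

[4,1,2,-1,5,6,7,13,12,10,9]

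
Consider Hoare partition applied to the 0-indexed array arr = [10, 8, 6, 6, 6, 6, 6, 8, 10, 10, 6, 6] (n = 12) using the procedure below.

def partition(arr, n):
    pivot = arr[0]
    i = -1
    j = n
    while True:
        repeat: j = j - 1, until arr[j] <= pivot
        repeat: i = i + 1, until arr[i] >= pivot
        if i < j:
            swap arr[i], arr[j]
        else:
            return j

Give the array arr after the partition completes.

[6, 8, 6, 6, 6, 6, 6, 8, 6, 10, 10, 10]

pivot = arr[0] = 10; i = -1, j = 12
j→11 (arr[11]=6≤10), i→0 (arr[0]=10≥10); i<j, swap → [6, 8, 6, 6, 6, 6, 6, 8, 10, 10, 6, 10]
j→10 (arr[10]=6≤10), i→8 (arr[8]=10≥10); i<j, swap → [6, 8, 6, 6, 6, 6, 6, 8, 6, 10, 10, 10]
j→9, i→9; i≥j, return j=9. arr = [6, 8, 6, 6, 6, 6, 6, 8, 6, 10, 10, 10]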